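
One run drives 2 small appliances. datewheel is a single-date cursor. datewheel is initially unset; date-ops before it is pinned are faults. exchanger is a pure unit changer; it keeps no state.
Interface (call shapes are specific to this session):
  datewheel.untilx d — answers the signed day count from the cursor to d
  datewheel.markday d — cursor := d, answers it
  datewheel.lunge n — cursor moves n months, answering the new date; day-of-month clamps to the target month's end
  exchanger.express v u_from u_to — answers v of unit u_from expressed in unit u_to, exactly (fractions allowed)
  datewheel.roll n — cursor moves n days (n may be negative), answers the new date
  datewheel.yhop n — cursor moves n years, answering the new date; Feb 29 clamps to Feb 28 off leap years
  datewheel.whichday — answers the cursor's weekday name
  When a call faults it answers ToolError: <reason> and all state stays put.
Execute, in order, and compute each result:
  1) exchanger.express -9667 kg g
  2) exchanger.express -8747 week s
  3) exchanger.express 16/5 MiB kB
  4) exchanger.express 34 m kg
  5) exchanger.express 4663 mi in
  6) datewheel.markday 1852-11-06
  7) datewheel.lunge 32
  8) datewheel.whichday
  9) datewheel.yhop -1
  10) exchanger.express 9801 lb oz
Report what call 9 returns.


;; 1. express(v: -9667, u_from: kg, u_to: g) => -9667000
;; 2. express(v: -8747, u_from: week, u_to: s) => -5290185600
;; 3. express(v: 16/5, u_from: MiB, u_to: kB) => 2097152/625
;; 4. express(v: 34, u_from: m, u_to: kg) => ToolError: incompatible units
;; 5. express(v: 4663, u_from: mi, u_to: in) => 295447680
;; 6. markday(d: 1852-11-06) => 1852-11-06
;; 7. lunge(n: 32) => 1855-07-06
;; 8. whichday() => Friday
;; 9. yhop(n: -1) => 1854-07-06
;; 10. express(v: 9801, u_from: lb, u_to: oz) => 156816

Answer: 1854-07-06


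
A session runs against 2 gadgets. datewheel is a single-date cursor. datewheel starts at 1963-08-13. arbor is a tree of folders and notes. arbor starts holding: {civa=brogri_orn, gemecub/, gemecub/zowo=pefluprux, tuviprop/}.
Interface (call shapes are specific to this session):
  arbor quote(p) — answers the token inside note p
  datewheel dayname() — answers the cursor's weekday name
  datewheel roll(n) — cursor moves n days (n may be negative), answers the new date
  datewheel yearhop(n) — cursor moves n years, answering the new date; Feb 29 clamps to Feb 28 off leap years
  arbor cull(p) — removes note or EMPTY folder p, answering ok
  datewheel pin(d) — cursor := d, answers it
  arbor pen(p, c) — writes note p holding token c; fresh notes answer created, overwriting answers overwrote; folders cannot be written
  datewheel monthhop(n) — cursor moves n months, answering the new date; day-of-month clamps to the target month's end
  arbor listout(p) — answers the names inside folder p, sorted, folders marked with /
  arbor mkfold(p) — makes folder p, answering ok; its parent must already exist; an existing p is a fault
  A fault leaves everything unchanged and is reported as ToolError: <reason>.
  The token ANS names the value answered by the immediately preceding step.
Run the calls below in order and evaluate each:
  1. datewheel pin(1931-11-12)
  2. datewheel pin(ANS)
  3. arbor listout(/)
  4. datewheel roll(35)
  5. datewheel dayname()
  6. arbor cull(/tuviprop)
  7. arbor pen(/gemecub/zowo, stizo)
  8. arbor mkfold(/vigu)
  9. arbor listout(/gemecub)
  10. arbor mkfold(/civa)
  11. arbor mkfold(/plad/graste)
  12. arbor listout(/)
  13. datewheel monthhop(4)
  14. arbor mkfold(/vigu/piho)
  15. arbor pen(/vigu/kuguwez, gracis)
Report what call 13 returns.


→ datewheel pin(d=1931-11-12)
← 1931-11-12
→ datewheel pin(d=ANS)
← 1931-11-12
→ arbor listout(p=/)
← [civa, gemecub/, tuviprop/]
→ datewheel roll(n=35)
← 1931-12-17
→ datewheel dayname()
← Thursday
→ arbor cull(p=/tuviprop)
← ok
→ arbor pen(p=/gemecub/zowo, c=stizo)
← overwrote
→ arbor mkfold(p=/vigu)
← ok
→ arbor listout(p=/gemecub)
← [zowo]
→ arbor mkfold(p=/civa)
← ToolError: exists
→ arbor mkfold(p=/plad/graste)
← ToolError: no parent
→ arbor listout(p=/)
← [civa, gemecub/, vigu/]
→ datewheel monthhop(n=4)
← 1932-04-17
→ arbor mkfold(p=/vigu/piho)
← ok
→ arbor pen(p=/vigu/kuguwez, c=gracis)
← created

Answer: 1932-04-17


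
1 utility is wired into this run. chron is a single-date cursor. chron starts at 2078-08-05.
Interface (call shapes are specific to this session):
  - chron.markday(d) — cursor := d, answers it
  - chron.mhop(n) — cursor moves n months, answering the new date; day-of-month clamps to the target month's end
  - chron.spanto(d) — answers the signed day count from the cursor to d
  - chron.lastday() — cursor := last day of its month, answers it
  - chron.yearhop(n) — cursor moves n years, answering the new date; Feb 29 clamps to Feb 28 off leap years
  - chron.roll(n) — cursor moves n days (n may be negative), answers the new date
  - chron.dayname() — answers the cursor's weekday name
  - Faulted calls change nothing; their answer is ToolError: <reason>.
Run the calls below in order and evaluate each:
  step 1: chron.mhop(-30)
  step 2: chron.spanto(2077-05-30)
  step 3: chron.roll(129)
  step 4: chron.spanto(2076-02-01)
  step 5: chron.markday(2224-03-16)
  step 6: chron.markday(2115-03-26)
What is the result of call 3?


Act: chron.mhop[n='-30']
Obs: 2076-02-05
Act: chron.spanto[d='2077-05-30']
Obs: 480
Act: chron.roll[n='129']
Obs: 2076-06-13
Act: chron.spanto[d='2076-02-01']
Obs: -133
Act: chron.markday[d='2224-03-16']
Obs: 2224-03-16
Act: chron.markday[d='2115-03-26']
Obs: 2115-03-26

Answer: 2076-06-13


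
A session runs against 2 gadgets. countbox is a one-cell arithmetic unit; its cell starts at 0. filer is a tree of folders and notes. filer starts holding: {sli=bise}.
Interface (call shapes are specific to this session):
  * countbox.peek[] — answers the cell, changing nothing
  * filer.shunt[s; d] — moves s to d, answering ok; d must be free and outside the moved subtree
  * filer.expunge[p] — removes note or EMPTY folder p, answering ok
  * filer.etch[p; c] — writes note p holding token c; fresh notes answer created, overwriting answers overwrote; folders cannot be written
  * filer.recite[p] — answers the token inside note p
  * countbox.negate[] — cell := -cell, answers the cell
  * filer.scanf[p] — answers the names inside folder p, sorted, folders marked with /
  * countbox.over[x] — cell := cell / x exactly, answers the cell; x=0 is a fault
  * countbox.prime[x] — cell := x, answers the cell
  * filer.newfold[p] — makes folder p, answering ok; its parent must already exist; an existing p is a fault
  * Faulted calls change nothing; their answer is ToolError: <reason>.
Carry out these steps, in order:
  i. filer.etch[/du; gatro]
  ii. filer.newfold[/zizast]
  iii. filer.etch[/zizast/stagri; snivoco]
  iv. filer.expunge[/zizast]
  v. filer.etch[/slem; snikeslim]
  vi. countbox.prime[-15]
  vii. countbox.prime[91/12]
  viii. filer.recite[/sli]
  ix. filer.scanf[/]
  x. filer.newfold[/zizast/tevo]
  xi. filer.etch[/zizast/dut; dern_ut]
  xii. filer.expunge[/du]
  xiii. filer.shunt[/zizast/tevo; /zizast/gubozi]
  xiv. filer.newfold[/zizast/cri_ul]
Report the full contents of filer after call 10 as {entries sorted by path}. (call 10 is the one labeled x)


Answer: {du=gatro, slem=snikeslim, sli=bise, zizast/, zizast/stagri=snivoco, zizast/tevo/}

Derivation:
> filer.etch p='/du' c='gatro'
:: created
> filer.newfold p='/zizast'
:: ok
> filer.etch p='/zizast/stagri' c='snivoco'
:: created
> filer.expunge p='/zizast'
:: ToolError: not empty
> filer.etch p='/slem' c='snikeslim'
:: created
> countbox.prime x='-15'
:: -15
> countbox.prime x='91/12'
:: 91/12
> filer.recite p='/sli'
:: bise
> filer.scanf p='/'
:: [du, slem, sli, zizast/]
> filer.newfold p='/zizast/tevo'
:: ok
> filer.etch p='/zizast/dut' c='dern_ut'
:: created
> filer.expunge p='/du'
:: ok
> filer.shunt s='/zizast/tevo' d='/zizast/gubozi'
:: ok
> filer.newfold p='/zizast/cri_ul'
:: ok


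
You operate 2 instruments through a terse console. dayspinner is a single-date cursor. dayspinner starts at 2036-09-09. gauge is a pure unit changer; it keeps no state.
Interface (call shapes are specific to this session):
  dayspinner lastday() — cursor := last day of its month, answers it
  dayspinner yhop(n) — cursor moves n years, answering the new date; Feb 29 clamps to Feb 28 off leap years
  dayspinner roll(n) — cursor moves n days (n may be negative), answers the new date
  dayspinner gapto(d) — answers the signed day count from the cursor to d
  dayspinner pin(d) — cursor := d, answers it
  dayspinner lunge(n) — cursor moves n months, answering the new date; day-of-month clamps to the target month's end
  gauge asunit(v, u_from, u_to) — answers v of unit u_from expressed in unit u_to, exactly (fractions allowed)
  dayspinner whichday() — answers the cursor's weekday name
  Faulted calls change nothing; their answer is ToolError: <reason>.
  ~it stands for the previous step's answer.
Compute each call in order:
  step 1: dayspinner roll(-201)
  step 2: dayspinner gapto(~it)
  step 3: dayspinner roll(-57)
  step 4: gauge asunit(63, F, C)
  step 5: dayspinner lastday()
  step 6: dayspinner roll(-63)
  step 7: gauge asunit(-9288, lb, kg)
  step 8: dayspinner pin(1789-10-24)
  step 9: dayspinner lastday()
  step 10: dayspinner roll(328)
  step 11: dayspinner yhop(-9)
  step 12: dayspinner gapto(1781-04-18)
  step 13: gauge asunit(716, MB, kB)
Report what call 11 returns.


Answer: 1781-09-24

Derivation:
~$ dayspinner roll n=-201
:: 2036-02-21
~$ dayspinner gapto d=~it
:: 0
~$ dayspinner roll n=-57
:: 2035-12-26
~$ gauge asunit v=63 u_from=F u_to=C
:: 155/9
~$ dayspinner lastday
:: 2035-12-31
~$ dayspinner roll n=-63
:: 2035-10-29
~$ gauge asunit v=-9288 u_from=lb u_to=kg
:: -52662074157/12500000
~$ dayspinner pin d=1789-10-24
:: 1789-10-24
~$ dayspinner lastday
:: 1789-10-31
~$ dayspinner roll n=328
:: 1790-09-24
~$ dayspinner yhop n=-9
:: 1781-09-24
~$ dayspinner gapto d=1781-04-18
:: -159
~$ gauge asunit v=716 u_from=MB u_to=kB
:: 716000


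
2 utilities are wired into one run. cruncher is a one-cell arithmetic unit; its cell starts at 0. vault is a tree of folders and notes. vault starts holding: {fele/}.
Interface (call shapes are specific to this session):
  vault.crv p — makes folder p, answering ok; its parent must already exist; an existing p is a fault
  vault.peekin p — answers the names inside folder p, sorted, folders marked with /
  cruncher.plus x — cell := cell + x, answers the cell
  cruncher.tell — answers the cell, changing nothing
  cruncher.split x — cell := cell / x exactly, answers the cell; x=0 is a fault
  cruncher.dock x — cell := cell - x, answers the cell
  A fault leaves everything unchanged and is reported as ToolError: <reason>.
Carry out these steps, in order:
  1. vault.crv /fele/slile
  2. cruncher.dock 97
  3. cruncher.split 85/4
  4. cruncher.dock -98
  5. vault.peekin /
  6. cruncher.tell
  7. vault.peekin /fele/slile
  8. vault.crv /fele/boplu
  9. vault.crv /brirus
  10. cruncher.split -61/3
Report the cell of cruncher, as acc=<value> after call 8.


# crv(p→/fele/slile) ~> ok
# dock(x→97) ~> -97
# split(x→85/4) ~> -388/85
# dock(x→-98) ~> 7942/85
# peekin(p→/) ~> [fele/]
# tell() ~> 7942/85
# peekin(p→/fele/slile) ~> []
# crv(p→/fele/boplu) ~> ok
# crv(p→/brirus) ~> ok
# split(x→-61/3) ~> -23826/5185

Answer: acc=7942/85


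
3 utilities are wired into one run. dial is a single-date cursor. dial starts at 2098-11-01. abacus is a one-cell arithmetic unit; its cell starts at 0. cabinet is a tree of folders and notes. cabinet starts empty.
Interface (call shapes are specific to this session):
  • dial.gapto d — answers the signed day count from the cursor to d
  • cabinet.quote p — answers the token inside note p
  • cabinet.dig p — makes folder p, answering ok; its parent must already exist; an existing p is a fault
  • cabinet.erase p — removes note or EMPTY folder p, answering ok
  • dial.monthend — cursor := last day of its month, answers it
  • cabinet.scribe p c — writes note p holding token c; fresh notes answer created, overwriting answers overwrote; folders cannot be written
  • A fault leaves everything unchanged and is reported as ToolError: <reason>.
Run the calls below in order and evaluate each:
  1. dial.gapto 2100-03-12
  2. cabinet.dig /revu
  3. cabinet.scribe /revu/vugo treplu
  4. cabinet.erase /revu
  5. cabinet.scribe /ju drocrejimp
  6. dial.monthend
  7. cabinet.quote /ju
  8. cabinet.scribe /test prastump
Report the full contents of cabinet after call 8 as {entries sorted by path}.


CALL dial.gapto[d: 2100-03-12]
RET  496
CALL cabinet.dig[p: /revu]
RET  ok
CALL cabinet.scribe[p: /revu/vugo; c: treplu]
RET  created
CALL cabinet.erase[p: /revu]
RET  ToolError: not empty
CALL cabinet.scribe[p: /ju; c: drocrejimp]
RET  created
CALL dial.monthend[]
RET  2098-11-30
CALL cabinet.quote[p: /ju]
RET  drocrejimp
CALL cabinet.scribe[p: /test; c: prastump]
RET  created

Answer: {ju=drocrejimp, revu/, revu/vugo=treplu, test=prastump}


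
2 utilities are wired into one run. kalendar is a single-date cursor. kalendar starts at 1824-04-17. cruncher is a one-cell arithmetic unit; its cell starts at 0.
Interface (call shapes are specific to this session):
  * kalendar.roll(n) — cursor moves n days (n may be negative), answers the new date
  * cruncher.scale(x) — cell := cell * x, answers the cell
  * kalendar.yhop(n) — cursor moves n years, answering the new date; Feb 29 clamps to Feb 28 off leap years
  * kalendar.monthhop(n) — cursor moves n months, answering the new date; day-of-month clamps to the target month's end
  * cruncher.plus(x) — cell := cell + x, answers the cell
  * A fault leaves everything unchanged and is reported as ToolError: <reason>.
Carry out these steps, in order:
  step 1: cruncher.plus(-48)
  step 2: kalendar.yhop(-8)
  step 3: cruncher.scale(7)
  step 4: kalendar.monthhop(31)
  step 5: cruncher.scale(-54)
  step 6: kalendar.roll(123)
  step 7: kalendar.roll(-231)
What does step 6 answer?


% plus(-48) : -48
% yhop(-8) : 1816-04-17
% scale(7) : -336
% monthhop(31) : 1818-11-17
% scale(-54) : 18144
% roll(123) : 1819-03-20
% roll(-231) : 1818-08-01

Answer: 1819-03-20


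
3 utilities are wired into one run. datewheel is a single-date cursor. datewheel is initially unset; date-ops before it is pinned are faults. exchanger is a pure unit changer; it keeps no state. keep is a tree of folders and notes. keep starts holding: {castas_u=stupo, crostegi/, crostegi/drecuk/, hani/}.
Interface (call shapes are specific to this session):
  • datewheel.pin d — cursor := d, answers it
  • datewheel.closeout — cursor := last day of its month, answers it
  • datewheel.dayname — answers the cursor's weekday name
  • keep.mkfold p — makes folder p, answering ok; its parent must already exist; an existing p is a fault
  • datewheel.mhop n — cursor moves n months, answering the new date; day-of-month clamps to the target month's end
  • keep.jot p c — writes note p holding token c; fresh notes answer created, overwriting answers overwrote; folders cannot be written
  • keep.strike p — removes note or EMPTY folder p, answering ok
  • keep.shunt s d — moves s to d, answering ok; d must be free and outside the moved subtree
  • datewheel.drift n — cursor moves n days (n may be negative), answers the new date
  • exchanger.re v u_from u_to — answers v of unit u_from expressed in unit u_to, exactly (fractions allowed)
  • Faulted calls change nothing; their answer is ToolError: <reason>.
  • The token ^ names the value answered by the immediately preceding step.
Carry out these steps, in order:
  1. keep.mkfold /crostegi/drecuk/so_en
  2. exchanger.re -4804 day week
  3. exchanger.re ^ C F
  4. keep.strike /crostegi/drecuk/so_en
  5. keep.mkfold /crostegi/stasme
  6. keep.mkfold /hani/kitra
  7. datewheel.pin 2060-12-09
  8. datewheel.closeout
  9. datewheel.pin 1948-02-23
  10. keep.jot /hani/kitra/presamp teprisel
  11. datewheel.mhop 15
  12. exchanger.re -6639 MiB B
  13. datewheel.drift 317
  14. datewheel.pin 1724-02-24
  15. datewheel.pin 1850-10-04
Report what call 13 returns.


Answer: 1950-04-05

Derivation:
% keep.mkfold /crostegi/drecuk/so_en
= ok
% exchanger.re -4804 day week
= -4804/7
% exchanger.re ^ C F
= -42116/35
% keep.strike /crostegi/drecuk/so_en
= ok
% keep.mkfold /crostegi/stasme
= ok
% keep.mkfold /hani/kitra
= ok
% datewheel.pin 2060-12-09
= 2060-12-09
% datewheel.closeout
= 2060-12-31
% datewheel.pin 1948-02-23
= 1948-02-23
% keep.jot /hani/kitra/presamp teprisel
= created
% datewheel.mhop 15
= 1949-05-23
% exchanger.re -6639 MiB B
= -6961496064
% datewheel.drift 317
= 1950-04-05
% datewheel.pin 1724-02-24
= 1724-02-24
% datewheel.pin 1850-10-04
= 1850-10-04


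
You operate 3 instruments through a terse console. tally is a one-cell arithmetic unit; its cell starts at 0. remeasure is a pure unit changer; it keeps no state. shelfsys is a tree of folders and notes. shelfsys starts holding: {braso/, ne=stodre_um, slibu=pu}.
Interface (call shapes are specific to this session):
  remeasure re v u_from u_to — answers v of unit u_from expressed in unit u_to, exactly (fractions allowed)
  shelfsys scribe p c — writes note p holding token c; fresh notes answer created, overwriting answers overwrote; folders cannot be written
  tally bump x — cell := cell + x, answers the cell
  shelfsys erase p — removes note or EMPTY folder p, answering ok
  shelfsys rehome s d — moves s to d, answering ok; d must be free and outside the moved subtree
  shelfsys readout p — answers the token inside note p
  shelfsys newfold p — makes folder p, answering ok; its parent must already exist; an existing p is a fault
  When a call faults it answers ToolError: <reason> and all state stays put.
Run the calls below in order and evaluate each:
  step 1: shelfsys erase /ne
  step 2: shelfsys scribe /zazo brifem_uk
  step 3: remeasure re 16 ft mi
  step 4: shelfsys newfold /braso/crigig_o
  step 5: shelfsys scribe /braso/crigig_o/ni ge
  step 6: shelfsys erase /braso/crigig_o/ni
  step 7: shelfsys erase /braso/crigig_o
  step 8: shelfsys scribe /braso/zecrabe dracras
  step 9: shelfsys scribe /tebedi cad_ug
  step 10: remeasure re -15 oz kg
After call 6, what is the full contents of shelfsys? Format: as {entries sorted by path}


Answer: {braso/, braso/crigig_o/, slibu=pu, zazo=brifem_uk}

Derivation:
Do: shelfsys erase[/ne]
See: ok
Do: shelfsys scribe[/zazo; brifem_uk]
See: created
Do: remeasure re[16; ft; mi]
See: 1/330
Do: shelfsys newfold[/braso/crigig_o]
See: ok
Do: shelfsys scribe[/braso/crigig_o/ni; ge]
See: created
Do: shelfsys erase[/braso/crigig_o/ni]
See: ok
Do: shelfsys erase[/braso/crigig_o]
See: ok
Do: shelfsys scribe[/braso/zecrabe; dracras]
See: created
Do: shelfsys scribe[/tebedi; cad_ug]
See: created
Do: remeasure re[-15; oz; kg]
See: -136077711/320000000


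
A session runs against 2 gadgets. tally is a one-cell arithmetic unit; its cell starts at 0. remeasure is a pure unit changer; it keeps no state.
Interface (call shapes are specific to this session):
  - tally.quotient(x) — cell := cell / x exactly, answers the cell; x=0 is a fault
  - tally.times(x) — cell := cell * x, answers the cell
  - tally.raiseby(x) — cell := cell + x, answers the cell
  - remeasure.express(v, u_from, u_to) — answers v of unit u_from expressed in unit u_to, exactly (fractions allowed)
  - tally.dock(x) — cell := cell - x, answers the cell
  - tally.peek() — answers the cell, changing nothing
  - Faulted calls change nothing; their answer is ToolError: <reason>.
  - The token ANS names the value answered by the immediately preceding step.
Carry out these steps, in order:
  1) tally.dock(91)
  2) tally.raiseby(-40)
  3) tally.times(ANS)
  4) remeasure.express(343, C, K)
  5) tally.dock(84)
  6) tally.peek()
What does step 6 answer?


I try dock passing x→91, and observe -91.
Next I call raiseby passing x→-40, and see -131.
I run times passing x→ANS, — result: 17161.
I try express passing v→343, u_from→C, u_to→K, — result: 12323/20.
Next I call dock passing x→84, and observe 17077.
I run peek, and observe 17077.

Answer: 17077


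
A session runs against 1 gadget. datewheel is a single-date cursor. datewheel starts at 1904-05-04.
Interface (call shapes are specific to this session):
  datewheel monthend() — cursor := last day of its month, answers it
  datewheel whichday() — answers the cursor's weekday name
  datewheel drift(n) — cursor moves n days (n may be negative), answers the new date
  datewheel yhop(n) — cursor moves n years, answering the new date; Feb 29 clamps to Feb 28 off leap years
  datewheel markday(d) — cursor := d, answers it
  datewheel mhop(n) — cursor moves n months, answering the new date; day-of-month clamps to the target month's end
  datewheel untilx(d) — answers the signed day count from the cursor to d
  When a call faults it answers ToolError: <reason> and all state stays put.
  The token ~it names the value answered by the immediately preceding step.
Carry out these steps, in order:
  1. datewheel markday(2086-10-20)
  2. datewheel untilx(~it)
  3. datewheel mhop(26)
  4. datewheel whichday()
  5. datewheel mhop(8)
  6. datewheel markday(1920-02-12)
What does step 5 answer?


>> datewheel markday(d='2086-10-20')
<< 2086-10-20
>> datewheel untilx(d='~it')
<< 0
>> datewheel mhop(n='26')
<< 2088-12-20
>> datewheel whichday()
<< Monday
>> datewheel mhop(n='8')
<< 2089-08-20
>> datewheel markday(d='1920-02-12')
<< 1920-02-12

Answer: 2089-08-20


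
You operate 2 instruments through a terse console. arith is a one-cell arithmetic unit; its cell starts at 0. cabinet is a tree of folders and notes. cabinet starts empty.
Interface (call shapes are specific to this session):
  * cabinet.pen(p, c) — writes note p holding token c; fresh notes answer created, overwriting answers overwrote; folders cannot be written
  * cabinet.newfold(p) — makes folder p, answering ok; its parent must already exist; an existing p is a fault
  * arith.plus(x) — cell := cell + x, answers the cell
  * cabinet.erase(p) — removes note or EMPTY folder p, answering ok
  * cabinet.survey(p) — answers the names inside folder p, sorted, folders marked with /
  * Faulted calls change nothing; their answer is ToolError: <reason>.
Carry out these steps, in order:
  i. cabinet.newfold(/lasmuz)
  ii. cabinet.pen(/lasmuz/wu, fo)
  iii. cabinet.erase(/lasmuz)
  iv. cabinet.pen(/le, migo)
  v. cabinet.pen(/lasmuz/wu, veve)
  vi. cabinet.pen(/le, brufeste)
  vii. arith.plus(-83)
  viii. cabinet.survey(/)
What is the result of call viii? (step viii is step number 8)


CALL cabinet.newfold[p→/lasmuz]
RET  ok
CALL cabinet.pen[p→/lasmuz/wu; c→fo]
RET  created
CALL cabinet.erase[p→/lasmuz]
RET  ToolError: not empty
CALL cabinet.pen[p→/le; c→migo]
RET  created
CALL cabinet.pen[p→/lasmuz/wu; c→veve]
RET  overwrote
CALL cabinet.pen[p→/le; c→brufeste]
RET  overwrote
CALL arith.plus[x→-83]
RET  -83
CALL cabinet.survey[p→/]
RET  [lasmuz/, le]

Answer: [lasmuz/, le]


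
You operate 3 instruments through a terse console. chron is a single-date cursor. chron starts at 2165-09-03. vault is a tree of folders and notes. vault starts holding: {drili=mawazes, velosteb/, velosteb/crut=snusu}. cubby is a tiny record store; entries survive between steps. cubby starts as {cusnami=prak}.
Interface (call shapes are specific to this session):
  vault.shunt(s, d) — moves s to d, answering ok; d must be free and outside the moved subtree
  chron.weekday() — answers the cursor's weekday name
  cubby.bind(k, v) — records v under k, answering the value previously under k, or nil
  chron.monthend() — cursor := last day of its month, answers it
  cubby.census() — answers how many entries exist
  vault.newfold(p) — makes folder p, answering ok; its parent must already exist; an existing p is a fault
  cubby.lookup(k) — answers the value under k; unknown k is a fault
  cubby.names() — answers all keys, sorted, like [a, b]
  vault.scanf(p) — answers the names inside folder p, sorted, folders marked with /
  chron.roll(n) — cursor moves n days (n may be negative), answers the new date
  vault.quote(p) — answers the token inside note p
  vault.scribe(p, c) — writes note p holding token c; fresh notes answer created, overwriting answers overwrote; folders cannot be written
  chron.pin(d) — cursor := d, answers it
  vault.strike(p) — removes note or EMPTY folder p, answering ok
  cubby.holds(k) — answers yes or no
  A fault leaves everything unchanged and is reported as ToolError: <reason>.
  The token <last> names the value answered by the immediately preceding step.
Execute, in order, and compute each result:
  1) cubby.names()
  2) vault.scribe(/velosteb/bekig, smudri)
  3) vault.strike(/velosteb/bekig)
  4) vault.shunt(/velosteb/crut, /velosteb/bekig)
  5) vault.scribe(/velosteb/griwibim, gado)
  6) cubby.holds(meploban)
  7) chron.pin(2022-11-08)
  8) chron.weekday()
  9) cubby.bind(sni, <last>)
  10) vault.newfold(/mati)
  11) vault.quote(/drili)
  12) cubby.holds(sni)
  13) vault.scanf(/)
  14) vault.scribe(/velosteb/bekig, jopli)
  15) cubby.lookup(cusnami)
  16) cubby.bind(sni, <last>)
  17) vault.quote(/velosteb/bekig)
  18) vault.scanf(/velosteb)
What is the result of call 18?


Answer: [bekig, griwibim]

Derivation:
>>> names
:: [cusnami]
>>> scribe p→/velosteb/bekig c→smudri
:: created
>>> strike p→/velosteb/bekig
:: ok
>>> shunt s→/velosteb/crut d→/velosteb/bekig
:: ok
>>> scribe p→/velosteb/griwibim c→gado
:: created
>>> holds k→meploban
:: no
>>> pin d→2022-11-08
:: 2022-11-08
>>> weekday
:: Tuesday
>>> bind k→sni v→<last>
:: nil
>>> newfold p→/mati
:: ok
>>> quote p→/drili
:: mawazes
>>> holds k→sni
:: yes
>>> scanf p→/
:: [drili, mati/, velosteb/]
>>> scribe p→/velosteb/bekig c→jopli
:: overwrote
>>> lookup k→cusnami
:: prak
>>> bind k→sni v→<last>
:: Tuesday
>>> quote p→/velosteb/bekig
:: jopli
>>> scanf p→/velosteb
:: [bekig, griwibim]


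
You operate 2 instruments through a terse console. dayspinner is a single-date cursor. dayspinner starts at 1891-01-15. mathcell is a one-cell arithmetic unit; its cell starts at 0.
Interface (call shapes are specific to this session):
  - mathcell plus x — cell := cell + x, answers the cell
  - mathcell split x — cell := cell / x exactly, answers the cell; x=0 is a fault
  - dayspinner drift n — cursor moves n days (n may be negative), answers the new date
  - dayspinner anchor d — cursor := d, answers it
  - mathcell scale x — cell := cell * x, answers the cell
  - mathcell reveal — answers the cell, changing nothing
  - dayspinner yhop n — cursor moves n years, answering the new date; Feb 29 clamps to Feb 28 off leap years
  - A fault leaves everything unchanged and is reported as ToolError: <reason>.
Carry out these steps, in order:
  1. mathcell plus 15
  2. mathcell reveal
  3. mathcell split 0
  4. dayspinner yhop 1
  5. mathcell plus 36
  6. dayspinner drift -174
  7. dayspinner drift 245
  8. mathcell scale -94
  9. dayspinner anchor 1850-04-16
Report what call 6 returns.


CALL mathcell plus[x: 15]
RET  15
CALL mathcell reveal[]
RET  15
CALL mathcell split[x: 0]
RET  ToolError: division by zero
CALL dayspinner yhop[n: 1]
RET  1892-01-15
CALL mathcell plus[x: 36]
RET  51
CALL dayspinner drift[n: -174]
RET  1891-07-25
CALL dayspinner drift[n: 245]
RET  1892-03-26
CALL mathcell scale[x: -94]
RET  -4794
CALL dayspinner anchor[d: 1850-04-16]
RET  1850-04-16

Answer: 1891-07-25


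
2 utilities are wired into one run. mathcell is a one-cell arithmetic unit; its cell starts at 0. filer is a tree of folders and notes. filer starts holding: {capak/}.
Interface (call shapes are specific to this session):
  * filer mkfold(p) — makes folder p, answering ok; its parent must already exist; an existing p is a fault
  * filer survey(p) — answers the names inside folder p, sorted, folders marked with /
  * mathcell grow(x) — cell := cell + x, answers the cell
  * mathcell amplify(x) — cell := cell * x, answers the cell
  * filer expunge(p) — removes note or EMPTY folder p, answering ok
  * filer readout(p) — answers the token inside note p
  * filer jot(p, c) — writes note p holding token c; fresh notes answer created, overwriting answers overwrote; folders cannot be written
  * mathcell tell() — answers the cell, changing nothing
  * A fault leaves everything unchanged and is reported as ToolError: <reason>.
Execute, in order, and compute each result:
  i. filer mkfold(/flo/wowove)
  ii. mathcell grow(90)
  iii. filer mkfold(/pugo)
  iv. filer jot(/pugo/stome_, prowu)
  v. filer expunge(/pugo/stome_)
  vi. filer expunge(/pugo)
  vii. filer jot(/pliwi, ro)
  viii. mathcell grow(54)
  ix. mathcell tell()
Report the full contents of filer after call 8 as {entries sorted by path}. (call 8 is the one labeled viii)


Answer: {capak/, pliwi=ro}

Derivation:
CALL filer mkfold[p→/flo/wowove]
RET  ToolError: no parent
CALL mathcell grow[x→90]
RET  90
CALL filer mkfold[p→/pugo]
RET  ok
CALL filer jot[p→/pugo/stome_; c→prowu]
RET  created
CALL filer expunge[p→/pugo/stome_]
RET  ok
CALL filer expunge[p→/pugo]
RET  ok
CALL filer jot[p→/pliwi; c→ro]
RET  created
CALL mathcell grow[x→54]
RET  144
CALL mathcell tell[]
RET  144


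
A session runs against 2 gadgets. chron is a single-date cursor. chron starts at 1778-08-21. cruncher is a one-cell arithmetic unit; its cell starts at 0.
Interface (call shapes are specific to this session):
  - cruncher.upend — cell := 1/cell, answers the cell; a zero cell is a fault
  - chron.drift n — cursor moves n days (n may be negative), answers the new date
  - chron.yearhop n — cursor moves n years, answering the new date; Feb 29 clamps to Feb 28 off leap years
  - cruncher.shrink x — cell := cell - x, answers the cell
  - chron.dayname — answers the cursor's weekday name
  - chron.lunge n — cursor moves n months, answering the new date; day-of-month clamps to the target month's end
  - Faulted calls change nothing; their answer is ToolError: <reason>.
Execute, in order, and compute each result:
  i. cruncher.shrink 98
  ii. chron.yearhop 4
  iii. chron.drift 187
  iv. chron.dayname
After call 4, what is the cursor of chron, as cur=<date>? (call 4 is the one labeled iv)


% cruncher.shrink x='98'
[out] -98
% chron.yearhop n='4'
[out] 1782-08-21
% chron.drift n='187'
[out] 1783-02-24
% chron.dayname
[out] Monday

Answer: cur=1783-02-24


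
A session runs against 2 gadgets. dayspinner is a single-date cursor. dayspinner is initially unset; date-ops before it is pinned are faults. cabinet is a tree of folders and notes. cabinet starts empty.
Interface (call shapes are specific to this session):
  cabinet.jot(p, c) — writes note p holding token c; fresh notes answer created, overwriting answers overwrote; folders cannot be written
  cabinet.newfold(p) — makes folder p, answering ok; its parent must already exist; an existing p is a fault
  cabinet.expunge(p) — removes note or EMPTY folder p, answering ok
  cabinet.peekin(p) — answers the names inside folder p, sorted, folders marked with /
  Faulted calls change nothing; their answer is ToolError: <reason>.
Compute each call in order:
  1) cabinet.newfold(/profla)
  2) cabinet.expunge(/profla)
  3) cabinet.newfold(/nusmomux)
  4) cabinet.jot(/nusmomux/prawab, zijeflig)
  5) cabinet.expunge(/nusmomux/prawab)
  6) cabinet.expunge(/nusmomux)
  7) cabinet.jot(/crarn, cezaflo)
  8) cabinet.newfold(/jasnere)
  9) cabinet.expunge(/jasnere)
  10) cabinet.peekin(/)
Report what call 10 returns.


Invoking newfold(p='/profla'), and get ok.
Using expunge(p='/profla'): ok.
Next I call newfold(p='/nusmomux'), and see ok.
Invoking jot(p='/nusmomux/prawab', c='zijeflig'), → created.
Then expunge(p='/nusmomux/prawab'), and get ok.
Invoking expunge(p='/nusmomux'): ok.
Using jot(p='/crarn', c='cezaflo'), which returns created.
Calling newfold(p='/jasnere'): ok.
Calling expunge(p='/jasnere'): ok.
Next I call peekin(p='/'), — result: [crarn].

Answer: [crarn]


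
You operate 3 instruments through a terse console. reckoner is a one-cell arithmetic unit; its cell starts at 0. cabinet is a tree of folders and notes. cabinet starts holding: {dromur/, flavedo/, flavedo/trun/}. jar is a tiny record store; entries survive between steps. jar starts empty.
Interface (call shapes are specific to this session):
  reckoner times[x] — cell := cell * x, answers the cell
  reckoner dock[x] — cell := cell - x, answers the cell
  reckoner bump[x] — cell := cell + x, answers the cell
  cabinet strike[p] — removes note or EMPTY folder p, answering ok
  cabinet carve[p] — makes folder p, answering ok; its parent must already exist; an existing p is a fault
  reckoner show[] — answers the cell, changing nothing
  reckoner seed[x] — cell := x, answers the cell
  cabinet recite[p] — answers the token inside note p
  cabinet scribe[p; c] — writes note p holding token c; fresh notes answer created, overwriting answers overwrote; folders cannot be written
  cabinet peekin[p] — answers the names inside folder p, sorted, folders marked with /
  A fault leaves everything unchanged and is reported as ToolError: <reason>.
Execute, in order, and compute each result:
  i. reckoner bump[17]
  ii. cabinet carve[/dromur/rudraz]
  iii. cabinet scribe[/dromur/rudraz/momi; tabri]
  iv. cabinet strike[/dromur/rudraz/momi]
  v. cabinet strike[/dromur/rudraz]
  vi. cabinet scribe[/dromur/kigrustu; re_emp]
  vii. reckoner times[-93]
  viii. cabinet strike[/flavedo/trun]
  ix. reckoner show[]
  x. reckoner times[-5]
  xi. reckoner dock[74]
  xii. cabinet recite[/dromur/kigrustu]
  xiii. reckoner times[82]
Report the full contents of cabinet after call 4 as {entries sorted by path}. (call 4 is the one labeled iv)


·→ reckoner bump(x→17)
·← 17
·→ cabinet carve(p→/dromur/rudraz)
·← ok
·→ cabinet scribe(p→/dromur/rudraz/momi, c→tabri)
·← created
·→ cabinet strike(p→/dromur/rudraz/momi)
·← ok
·→ cabinet strike(p→/dromur/rudraz)
·← ok
·→ cabinet scribe(p→/dromur/kigrustu, c→re_emp)
·← created
·→ reckoner times(x→-93)
·← -1581
·→ cabinet strike(p→/flavedo/trun)
·← ok
·→ reckoner show()
·← -1581
·→ reckoner times(x→-5)
·← 7905
·→ reckoner dock(x→74)
·← 7831
·→ cabinet recite(p→/dromur/kigrustu)
·← re_emp
·→ reckoner times(x→82)
·← 642142

Answer: {dromur/, dromur/rudraz/, flavedo/, flavedo/trun/}


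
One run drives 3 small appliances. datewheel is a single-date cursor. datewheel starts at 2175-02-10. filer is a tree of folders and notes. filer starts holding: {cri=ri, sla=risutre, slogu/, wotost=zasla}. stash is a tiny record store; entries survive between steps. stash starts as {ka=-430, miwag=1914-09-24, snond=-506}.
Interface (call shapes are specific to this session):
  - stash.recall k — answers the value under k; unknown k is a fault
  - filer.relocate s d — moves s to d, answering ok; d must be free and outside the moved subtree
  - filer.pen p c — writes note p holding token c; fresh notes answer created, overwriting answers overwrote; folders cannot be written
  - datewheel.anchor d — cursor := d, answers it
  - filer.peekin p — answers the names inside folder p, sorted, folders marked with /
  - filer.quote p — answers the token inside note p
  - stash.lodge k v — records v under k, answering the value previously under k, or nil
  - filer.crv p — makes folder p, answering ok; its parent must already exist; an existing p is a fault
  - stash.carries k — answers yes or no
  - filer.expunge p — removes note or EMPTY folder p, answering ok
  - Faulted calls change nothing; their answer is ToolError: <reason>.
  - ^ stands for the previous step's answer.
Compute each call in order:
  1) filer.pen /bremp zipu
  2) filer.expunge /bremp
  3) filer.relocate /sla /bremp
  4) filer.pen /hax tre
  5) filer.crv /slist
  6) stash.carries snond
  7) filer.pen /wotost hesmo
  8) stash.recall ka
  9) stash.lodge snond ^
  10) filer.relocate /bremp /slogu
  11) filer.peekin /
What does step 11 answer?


Answer: [bremp, cri, hax, slist/, slogu/, wotost]

Derivation:
I run pen with p→/bremp, c→zipu, giving created.
Then expunge with p→/bremp: ok.
Invoking relocate with s→/sla, d→/bremp, giving ok.
Invoking pen with p→/hax, c→tre, and get created.
Now I run crv with p→/slist, which returns ok.
I call carries with k→snond, and get yes.
I invoke pen with p→/wotost, c→hesmo, giving overwrote.
I call recall with k→ka, and see -430.
Now I run lodge with k→snond, v→^, — result: -506.
Now I run relocate with s→/bremp, d→/slogu, which returns ToolError: exists.
Then peekin with p→/, which returns [bremp, cri, hax, slist/, slogu/, wotost].


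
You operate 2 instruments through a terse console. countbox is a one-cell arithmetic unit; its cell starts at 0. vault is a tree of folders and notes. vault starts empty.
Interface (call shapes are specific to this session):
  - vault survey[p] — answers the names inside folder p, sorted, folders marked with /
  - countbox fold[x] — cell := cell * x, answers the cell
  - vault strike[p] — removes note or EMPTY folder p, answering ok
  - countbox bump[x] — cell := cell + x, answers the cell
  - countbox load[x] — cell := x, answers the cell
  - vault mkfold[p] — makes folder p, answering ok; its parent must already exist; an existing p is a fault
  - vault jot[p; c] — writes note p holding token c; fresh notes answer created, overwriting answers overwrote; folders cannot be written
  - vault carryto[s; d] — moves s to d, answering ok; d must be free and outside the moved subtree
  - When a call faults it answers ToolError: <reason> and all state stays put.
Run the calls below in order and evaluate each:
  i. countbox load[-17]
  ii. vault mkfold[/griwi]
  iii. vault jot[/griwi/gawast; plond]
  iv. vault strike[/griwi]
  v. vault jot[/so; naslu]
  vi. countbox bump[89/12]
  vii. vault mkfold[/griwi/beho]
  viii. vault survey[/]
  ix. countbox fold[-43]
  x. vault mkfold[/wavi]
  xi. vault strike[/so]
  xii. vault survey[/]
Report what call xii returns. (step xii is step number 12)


$ countbox load x: -17
:: -17
$ vault mkfold p: /griwi
:: ok
$ vault jot p: /griwi/gawast c: plond
:: created
$ vault strike p: /griwi
:: ToolError: not empty
$ vault jot p: /so c: naslu
:: created
$ countbox bump x: 89/12
:: -115/12
$ vault mkfold p: /griwi/beho
:: ok
$ vault survey p: /
:: [griwi/, so]
$ countbox fold x: -43
:: 4945/12
$ vault mkfold p: /wavi
:: ok
$ vault strike p: /so
:: ok
$ vault survey p: /
:: [griwi/, wavi/]

Answer: [griwi/, wavi/]


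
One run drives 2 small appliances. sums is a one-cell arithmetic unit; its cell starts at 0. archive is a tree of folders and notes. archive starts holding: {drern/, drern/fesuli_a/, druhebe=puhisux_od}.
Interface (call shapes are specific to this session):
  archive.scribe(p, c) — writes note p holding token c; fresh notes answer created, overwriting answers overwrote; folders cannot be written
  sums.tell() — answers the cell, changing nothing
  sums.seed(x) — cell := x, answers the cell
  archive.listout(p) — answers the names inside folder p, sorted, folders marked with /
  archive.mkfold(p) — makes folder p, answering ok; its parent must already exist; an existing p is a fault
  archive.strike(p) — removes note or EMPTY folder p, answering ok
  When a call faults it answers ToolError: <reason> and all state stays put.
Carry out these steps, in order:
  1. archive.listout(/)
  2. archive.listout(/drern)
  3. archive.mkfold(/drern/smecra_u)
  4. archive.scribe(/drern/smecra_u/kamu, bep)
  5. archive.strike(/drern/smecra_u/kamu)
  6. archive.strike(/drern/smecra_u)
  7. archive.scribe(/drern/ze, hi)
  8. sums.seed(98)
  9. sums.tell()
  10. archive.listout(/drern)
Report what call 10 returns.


Answer: [fesuli_a/, ze]

Derivation:
CALL archive.listout[p=/]
RET  [drern/, druhebe]
CALL archive.listout[p=/drern]
RET  [fesuli_a/]
CALL archive.mkfold[p=/drern/smecra_u]
RET  ok
CALL archive.scribe[p=/drern/smecra_u/kamu; c=bep]
RET  created
CALL archive.strike[p=/drern/smecra_u/kamu]
RET  ok
CALL archive.strike[p=/drern/smecra_u]
RET  ok
CALL archive.scribe[p=/drern/ze; c=hi]
RET  created
CALL sums.seed[x=98]
RET  98
CALL sums.tell[]
RET  98
CALL archive.listout[p=/drern]
RET  [fesuli_a/, ze]
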